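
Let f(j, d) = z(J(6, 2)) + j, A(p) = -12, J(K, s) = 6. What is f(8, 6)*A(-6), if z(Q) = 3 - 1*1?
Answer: -120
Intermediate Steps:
z(Q) = 2 (z(Q) = 3 - 1 = 2)
f(j, d) = 2 + j
f(8, 6)*A(-6) = (2 + 8)*(-12) = 10*(-12) = -120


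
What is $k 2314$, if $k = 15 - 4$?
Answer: $25454$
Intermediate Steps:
$k = 11$
$k 2314 = 11 \cdot 2314 = 25454$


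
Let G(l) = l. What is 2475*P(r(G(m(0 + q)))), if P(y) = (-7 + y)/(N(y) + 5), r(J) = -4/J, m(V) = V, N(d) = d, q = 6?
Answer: -56925/13 ≈ -4378.8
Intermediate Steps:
P(y) = (-7 + y)/(5 + y) (P(y) = (-7 + y)/(y + 5) = (-7 + y)/(5 + y))
2475*P(r(G(m(0 + q)))) = 2475*((-7 - 4/(0 + 6))/(5 - 4/(0 + 6))) = 2475*((-7 - 4/6)/(5 - 4/6)) = 2475*((-7 - 4*⅙)/(5 - 4*⅙)) = 2475*((-7 - ⅔)/(5 - ⅔)) = 2475*(-23/3/(13/3)) = 2475*((3/13)*(-23/3)) = 2475*(-23/13) = -56925/13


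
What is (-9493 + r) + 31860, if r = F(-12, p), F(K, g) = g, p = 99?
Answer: 22466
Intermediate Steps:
r = 99
(-9493 + r) + 31860 = (-9493 + 99) + 31860 = -9394 + 31860 = 22466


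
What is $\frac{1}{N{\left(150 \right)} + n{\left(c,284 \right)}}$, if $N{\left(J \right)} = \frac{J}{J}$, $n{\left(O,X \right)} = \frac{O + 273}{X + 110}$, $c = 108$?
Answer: $\frac{394}{775} \approx 0.50839$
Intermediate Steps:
$n{\left(O,X \right)} = \frac{273 + O}{110 + X}$
$N{\left(J \right)} = 1$
$\frac{1}{N{\left(150 \right)} + n{\left(c,284 \right)}} = \frac{1}{1 + \frac{273 + 108}{110 + 284}} = \frac{1}{1 + \frac{1}{394} \cdot 381} = \frac{1}{1 + \frac{381}{394}} = \frac{1}{\frac{775}{394}} = \frac{394}{775}$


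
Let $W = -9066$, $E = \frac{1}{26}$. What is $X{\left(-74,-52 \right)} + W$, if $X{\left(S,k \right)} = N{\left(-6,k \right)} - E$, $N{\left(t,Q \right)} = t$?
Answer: $- \frac{235873}{26} \approx -9072.0$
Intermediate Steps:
$E = \frac{1}{26} \approx 0.038462$
$X{\left(S,k \right)} = - \frac{157}{26}$ ($X{\left(S,k \right)} = -6 - \frac{1}{26} = - \frac{157}{26}$)
$X{\left(-74,-52 \right)} + W = - \frac{157}{26} - 9066 = - \frac{235873}{26}$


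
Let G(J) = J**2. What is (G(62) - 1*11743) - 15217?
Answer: -23116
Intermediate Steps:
(G(62) - 1*11743) - 15217 = (62**2 - 1*11743) - 15217 = (3844 - 11743) - 15217 = -7899 - 15217 = -23116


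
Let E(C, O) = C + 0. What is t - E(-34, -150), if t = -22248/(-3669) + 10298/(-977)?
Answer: 35276592/1194871 ≈ 29.523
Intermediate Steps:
E(C, O) = C
t = -5349022/1194871 (t = -22248*(-1/3669) + 10298*(-1/977) = 7416/1223 - 10298/977 = -5349022/1194871 ≈ -4.4767)
t - E(-34, -150) = -5349022/1194871 - 1*(-34) = -5349022/1194871 + 34 = 35276592/1194871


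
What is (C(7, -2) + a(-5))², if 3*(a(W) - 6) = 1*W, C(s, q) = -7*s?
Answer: 17956/9 ≈ 1995.1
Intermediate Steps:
a(W) = 6 + W/3 (a(W) = 6 + (1*W)/3 = 6 + W/3)
(C(7, -2) + a(-5))² = (-7*7 + (6 + (⅓)*(-5)))² = (-49 + (6 - 5/3))² = (-49 + 13/3)² = (-134/3)² = 17956/9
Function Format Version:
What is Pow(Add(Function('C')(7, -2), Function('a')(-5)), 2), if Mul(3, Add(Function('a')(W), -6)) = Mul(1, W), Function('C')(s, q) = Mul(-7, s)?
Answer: Rational(17956, 9) ≈ 1995.1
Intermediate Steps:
Function('a')(W) = Add(6, Mul(Rational(1, 3), W)) (Function('a')(W) = Add(6, Mul(Rational(1, 3), Mul(1, W))) = Add(6, Mul(Rational(1, 3), W)))
Pow(Add(Function('C')(7, -2), Function('a')(-5)), 2) = Pow(Add(Mul(-7, 7), Add(6, Mul(Rational(1, 3), -5))), 2) = Pow(Add(-49, Add(6, Rational(-5, 3))), 2) = Pow(Add(-49, Rational(13, 3)), 2) = Pow(Rational(-134, 3), 2) = Rational(17956, 9)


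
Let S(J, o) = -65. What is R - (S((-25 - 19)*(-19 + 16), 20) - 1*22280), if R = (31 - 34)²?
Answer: 22354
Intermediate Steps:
R = 9 (R = (-3)² = 9)
R - (S((-25 - 19)*(-19 + 16), 20) - 1*22280) = 9 - (-65 - 1*22280) = 9 - (-65 - 22280) = 9 - 1*(-22345) = 9 + 22345 = 22354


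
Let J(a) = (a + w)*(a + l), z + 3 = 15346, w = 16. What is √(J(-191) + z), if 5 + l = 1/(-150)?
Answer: √1787190/6 ≈ 222.81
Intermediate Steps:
z = 15343 (z = -3 + 15346 = 15343)
l = -751/150 (l = -5 + 1/(-150) = -5 - 1/150 = -751/150 ≈ -5.0067)
J(a) = (16 + a)*(-751/150 + a) (J(a) = (a + 16)*(a - 751/150) = (16 + a)*(-751/150 + a))
√(J(-191) + z) = √((-6008/75 + (-191)² + (1649/150)*(-191)) + 15343) = √((-6008/75 + 36481 - 314959/150) + 15343) = √(205807/6 + 15343) = √(297865/6) = √1787190/6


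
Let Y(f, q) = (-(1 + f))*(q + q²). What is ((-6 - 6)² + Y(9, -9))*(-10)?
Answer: 5760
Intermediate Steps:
Y(f, q) = (-1 - f)*(q + q²)
((-6 - 6)² + Y(9, -9))*(-10) = ((-6 - 6)² - 1*(-9)*(1 + 9 - 9 + 9*(-9)))*(-10) = ((-12)² - 1*(-9)*(1 + 9 - 9 - 81))*(-10) = (144 - 1*(-9)*(-80))*(-10) = (144 - 720)*(-10) = -576*(-10) = 5760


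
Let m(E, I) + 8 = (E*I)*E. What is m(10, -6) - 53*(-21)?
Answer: 505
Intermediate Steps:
m(E, I) = -8 + I*E² (m(E, I) = -8 + (E*I)*E = -8 + I*E²)
m(10, -6) - 53*(-21) = (-8 - 6*10²) - 53*(-21) = (-8 - 6*100) + 1113 = (-8 - 600) + 1113 = -608 + 1113 = 505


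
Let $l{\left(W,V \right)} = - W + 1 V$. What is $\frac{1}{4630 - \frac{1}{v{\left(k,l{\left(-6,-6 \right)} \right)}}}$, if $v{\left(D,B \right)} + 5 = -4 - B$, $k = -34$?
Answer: $\frac{9}{41671} \approx 0.00021598$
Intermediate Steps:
$l{\left(W,V \right)} = V - W$ ($l{\left(W,V \right)} = - W + V = V - W$)
$v{\left(D,B \right)} = -9 - B$ ($v{\left(D,B \right)} = -5 - \left(4 + B\right) = -9 - B$)
$\frac{1}{4630 - \frac{1}{v{\left(k,l{\left(-6,-6 \right)} \right)}}} = \frac{1}{4630 - \frac{1}{-9 - \left(-6 - -6\right)}} = \frac{1}{4630 - \frac{1}{-9 - \left(-6 + 6\right)}} = \frac{1}{4630 - \frac{1}{-9 - 0}} = \frac{1}{4630 - \frac{1}{-9 + 0}} = \frac{1}{4630 - \frac{1}{-9}} = \frac{1}{4630 - - \frac{1}{9}} = \frac{1}{4630 + \frac{1}{9}} = \frac{1}{\frac{41671}{9}} = \frac{9}{41671}$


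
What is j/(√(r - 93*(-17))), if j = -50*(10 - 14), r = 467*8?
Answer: 200*√5317/5317 ≈ 2.7428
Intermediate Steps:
r = 3736
j = 200 (j = -50*(-4) = 200)
j/(√(r - 93*(-17))) = 200/(√(3736 - 93*(-17))) = 200/(√(3736 + 1581)) = 200/(√5317) = 200*(√5317/5317) = 200*√5317/5317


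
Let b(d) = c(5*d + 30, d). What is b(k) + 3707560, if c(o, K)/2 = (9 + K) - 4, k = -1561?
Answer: 3704448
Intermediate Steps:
c(o, K) = 10 + 2*K (c(o, K) = 2*((9 + K) - 4) = 2*(5 + K) = 10 + 2*K)
b(d) = 10 + 2*d
b(k) + 3707560 = (10 + 2*(-1561)) + 3707560 = (10 - 3122) + 3707560 = -3112 + 3707560 = 3704448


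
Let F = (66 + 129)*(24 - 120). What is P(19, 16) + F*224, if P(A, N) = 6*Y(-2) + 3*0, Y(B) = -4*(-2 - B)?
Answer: -4193280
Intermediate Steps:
F = -18720 (F = 195*(-96) = -18720)
Y(B) = 8 + 4*B
P(A, N) = 0 (P(A, N) = 6*(8 + 4*(-2)) + 3*0 = 6*(8 - 8) + 0 = 6*0 + 0 = 0 + 0 = 0)
P(19, 16) + F*224 = 0 - 18720*224 = 0 - 4193280 = -4193280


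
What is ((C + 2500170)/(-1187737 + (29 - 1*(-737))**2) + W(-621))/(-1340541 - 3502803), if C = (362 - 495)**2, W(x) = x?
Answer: 93931765/727689430116 ≈ 0.00012908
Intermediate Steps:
C = 17689 (C = (-133)**2 = 17689)
((C + 2500170)/(-1187737 + (29 - 1*(-737))**2) + W(-621))/(-1340541 - 3502803) = ((17689 + 2500170)/(-1187737 + (29 - 1*(-737))**2) - 621)/(-1340541 - 3502803) = (2517859/(-1187737 + (29 + 737)**2) - 621)/(-4843344) = (2517859/(-1187737 + 766**2) - 621)*(-1/4843344) = (2517859/(-1187737 + 586756) - 621)*(-1/4843344) = (2517859/(-600981) - 621)*(-1/4843344) = (2517859*(-1/600981) - 621)*(-1/4843344) = (-2517859/600981 - 621)*(-1/4843344) = -375727060/600981*(-1/4843344) = 93931765/727689430116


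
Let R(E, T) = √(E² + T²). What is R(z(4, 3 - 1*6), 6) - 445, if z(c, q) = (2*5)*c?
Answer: -445 + 2*√409 ≈ -404.55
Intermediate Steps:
z(c, q) = 10*c
R(z(4, 3 - 1*6), 6) - 445 = √((10*4)² + 6²) - 445 = √(40² + 36) - 445 = √(1600 + 36) - 445 = √1636 - 445 = 2*√409 - 445 = -445 + 2*√409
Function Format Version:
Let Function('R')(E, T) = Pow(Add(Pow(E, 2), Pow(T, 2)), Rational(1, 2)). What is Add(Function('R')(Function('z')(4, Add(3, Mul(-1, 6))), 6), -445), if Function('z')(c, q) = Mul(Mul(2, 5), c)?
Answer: Add(-445, Mul(2, Pow(409, Rational(1, 2)))) ≈ -404.55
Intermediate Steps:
Function('z')(c, q) = Mul(10, c)
Add(Function('R')(Function('z')(4, Add(3, Mul(-1, 6))), 6), -445) = Add(Pow(Add(Pow(Mul(10, 4), 2), Pow(6, 2)), Rational(1, 2)), -445) = Add(Pow(Add(Pow(40, 2), 36), Rational(1, 2)), -445) = Add(Pow(Add(1600, 36), Rational(1, 2)), -445) = Add(Pow(1636, Rational(1, 2)), -445) = Add(Mul(2, Pow(409, Rational(1, 2))), -445) = Add(-445, Mul(2, Pow(409, Rational(1, 2))))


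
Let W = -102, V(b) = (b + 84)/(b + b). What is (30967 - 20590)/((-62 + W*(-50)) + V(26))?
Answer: 89934/43681 ≈ 2.0589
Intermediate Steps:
V(b) = (84 + b)/(2*b) (V(b) = (84 + b)/((2*b)) = (84 + b)*(1/(2*b)) = (84 + b)/(2*b))
(30967 - 20590)/((-62 + W*(-50)) + V(26)) = (30967 - 20590)/((-62 - 102*(-50)) + (½)*(84 + 26)/26) = 10377/((-62 + 5100) + (½)*(1/26)*110) = 10377/(5038 + 55/26) = 10377/(131043/26) = 10377*(26/131043) = 89934/43681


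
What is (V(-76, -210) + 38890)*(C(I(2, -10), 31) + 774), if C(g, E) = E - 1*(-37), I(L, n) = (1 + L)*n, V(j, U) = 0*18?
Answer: 32745380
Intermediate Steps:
V(j, U) = 0
I(L, n) = n*(1 + L)
C(g, E) = 37 + E (C(g, E) = E + 37 = 37 + E)
(V(-76, -210) + 38890)*(C(I(2, -10), 31) + 774) = (0 + 38890)*((37 + 31) + 774) = 38890*(68 + 774) = 38890*842 = 32745380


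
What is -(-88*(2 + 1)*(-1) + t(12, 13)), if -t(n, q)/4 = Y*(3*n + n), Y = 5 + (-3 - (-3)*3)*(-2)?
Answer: -1608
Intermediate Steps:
Y = -7 (Y = 5 + (-3 - 1*(-9))*(-2) = 5 + (-3 + 9)*(-2) = 5 + 6*(-2) = 5 - 12 = -7)
t(n, q) = 112*n (t(n, q) = -(-28)*(3*n + n) = -(-28)*4*n = -(-112)*n = 112*n)
-(-88*(2 + 1)*(-1) + t(12, 13)) = -(-88*(2 + 1)*(-1) + 112*12) = -(-264*(-1) + 1344) = -(-88*(-3) + 1344) = -(264 + 1344) = -1*1608 = -1608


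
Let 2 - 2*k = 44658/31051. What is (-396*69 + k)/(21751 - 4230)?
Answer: -848428802/544044571 ≈ -1.5595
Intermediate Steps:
k = 8722/31051 (k = 1 - 22329/31051 = 8722/31051 ≈ 0.28089)
(-396*69 + k)/(21751 - 4230) = (-396*69 + 8722/31051)/(21751 - 4230) = (-27324 + 8722/31051)/17521 = -848428802/31051*1/17521 = -848428802/544044571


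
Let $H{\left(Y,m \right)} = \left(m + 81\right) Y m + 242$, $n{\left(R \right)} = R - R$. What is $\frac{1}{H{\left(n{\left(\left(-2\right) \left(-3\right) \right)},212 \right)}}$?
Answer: $\frac{1}{242} \approx 0.0041322$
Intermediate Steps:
$n{\left(R \right)} = 0$
$H{\left(Y,m \right)} = 242 + Y m \left(81 + m\right)$ ($H{\left(Y,m \right)} = \left(81 + m\right) Y m + 242 = Y \left(81 + m\right) m + 242 = Y m \left(81 + m\right) + 242 = 242 + Y m \left(81 + m\right)$)
$\frac{1}{H{\left(n{\left(\left(-2\right) \left(-3\right) \right)},212 \right)}} = \frac{1}{242 + 0 \cdot 212^{2} + 81 \cdot 0 \cdot 212} = \frac{1}{242 + 0 \cdot 44944 + 0} = \frac{1}{242 + 0 + 0} = \frac{1}{242}$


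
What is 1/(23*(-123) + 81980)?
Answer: 1/79151 ≈ 1.2634e-5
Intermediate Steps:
1/(23*(-123) + 81980) = 1/(-2829 + 81980) = 1/79151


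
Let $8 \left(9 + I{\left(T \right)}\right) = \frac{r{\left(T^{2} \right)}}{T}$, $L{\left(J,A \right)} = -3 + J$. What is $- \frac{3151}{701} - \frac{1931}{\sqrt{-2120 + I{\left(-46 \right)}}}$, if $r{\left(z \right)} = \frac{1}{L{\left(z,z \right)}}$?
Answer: $- \frac{3151}{701} + \frac{7724 i \sqrt{80454494501863}}{1655476337} \approx -4.495 + 41.85 i$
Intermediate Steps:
$r{\left(z \right)} = \frac{1}{-3 + z}$
$I{\left(T \right)} = -9 + \frac{1}{8 T \left(-3 + T^{2}\right)}$ ($I{\left(T \right)} = -9 + \frac{\frac{1}{-3 + T^{2}} \frac{1}{T}}{8} = -9 + \frac{\frac{1}{T} \frac{1}{-3 + T^{2}}}{8} = -9 + \frac{1}{8 T \left(-3 + T^{2}\right)}$)
$- \frac{3151}{701} - \frac{1931}{\sqrt{-2120 + I{\left(-46 \right)}}} = - \frac{3151}{701} - \frac{1931}{\sqrt{-2120 + \frac{1 - - 3312 \left(-3 + \left(-46\right)^{2}\right)}{8 \left(-46\right) \left(-3 + \left(-46\right)^{2}\right)}}} = \left(-3151\right) \frac{1}{701} - \frac{1931}{\sqrt{-2120 + \frac{1}{8} \left(- \frac{1}{46}\right) \frac{1}{-3 + 2116} \left(1 - - 3312 \left(-3 + 2116\right)\right)}} = - \frac{3151}{701} - \frac{1931}{\sqrt{-2120 + \frac{1}{8} \left(- \frac{1}{46}\right) \frac{1}{2113} \left(1 - \left(-3312\right) 2113\right)}} = - \frac{3151}{701} - \frac{1931}{\sqrt{-2120 + \frac{1}{8} \left(- \frac{1}{46}\right) \frac{1}{2113} \left(1 + 6998256\right)}} = - \frac{3151}{701} - \frac{1931}{\sqrt{-2120 + \frac{1}{8} \left(- \frac{1}{46}\right) \frac{1}{2113} \cdot 6998257}} = - \frac{3151}{701} - \frac{1931}{\sqrt{-2120 - \frac{6998257}{777584}}} = - \frac{3151}{701} - \frac{1931}{\sqrt{- \frac{1655476337}{777584}}} = - \frac{3151}{701} - \frac{1931}{\frac{1}{194396} i \sqrt{80454494501863}} = - \frac{3151}{701} - 1931 \left(- \frac{4 i \sqrt{80454494501863}}{1655476337}\right) = - \frac{3151}{701} + \frac{7724 i \sqrt{80454494501863}}{1655476337}$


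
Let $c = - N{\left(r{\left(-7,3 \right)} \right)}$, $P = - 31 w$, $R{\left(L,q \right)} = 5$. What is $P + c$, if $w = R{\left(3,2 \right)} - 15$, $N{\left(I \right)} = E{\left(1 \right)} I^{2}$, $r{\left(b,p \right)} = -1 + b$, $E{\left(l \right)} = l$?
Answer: $246$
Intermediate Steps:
$N{\left(I \right)} = I^{2}$ ($N{\left(I \right)} = 1 I^{2} = I^{2}$)
$w = -10$ ($w = 5 - 15 = -10$)
$P = 310$ ($P = \left(-31\right) \left(-10\right) = 310$)
$c = -64$ ($c = - \left(-1 - 7\right)^{2} = - \left(-8\right)^{2} = \left(-1\right) 64 = -64$)
$P + c = 310 - 64 = 246$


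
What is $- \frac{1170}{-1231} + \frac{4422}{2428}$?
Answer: $\frac{4142121}{1494434} \approx 2.7717$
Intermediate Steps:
$- \frac{1170}{-1231} + \frac{4422}{2428} = \left(-1170\right) \left(- \frac{1}{1231}\right) + 4422 \cdot \frac{1}{2428} = \frac{1170}{1231} + \frac{2211}{1214} = \frac{4142121}{1494434}$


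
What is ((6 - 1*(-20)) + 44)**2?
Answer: 4900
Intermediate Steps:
((6 - 1*(-20)) + 44)**2 = ((6 + 20) + 44)**2 = (26 + 44)**2 = 70**2 = 4900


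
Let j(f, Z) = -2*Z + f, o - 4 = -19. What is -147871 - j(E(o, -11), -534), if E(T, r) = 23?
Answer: -148962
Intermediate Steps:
o = -15 (o = 4 - 19 = -15)
j(f, Z) = f - 2*Z
-147871 - j(E(o, -11), -534) = -147871 - (23 - 2*(-534)) = -147871 - (23 + 1068) = -147871 - 1*1091 = -147871 - 1091 = -148962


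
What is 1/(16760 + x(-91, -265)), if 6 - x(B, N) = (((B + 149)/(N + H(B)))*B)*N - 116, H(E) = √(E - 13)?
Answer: 6955097/154083580179 - 99905*I*√26/1232668641432 ≈ 4.5138e-5 - 4.1326e-7*I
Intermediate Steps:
H(E) = √(-13 + E)
x(B, N) = 122 - B*N*(149 + B)/(N + √(-13 + B)) (x(B, N) = 6 - ((((B + 149)/(N + √(-13 + B)))*B)*N - 116) = 6 - ((((149 + B)/(N + √(-13 + B)))*B)*N - 116) = 6 - ((B*(149 + B)/(N + √(-13 + B)))*N - 116) = 6 - (B*N*(149 + B)/(N + √(-13 + B)) - 116) = 6 - (-116 + B*N*(149 + B)/(N + √(-13 + B))) = 6 + (116 - B*N*(149 + B)/(N + √(-13 + B))) = 122 - B*N*(149 + B)/(N + √(-13 + B)))
1/(16760 + x(-91, -265)) = 1/(16760 + (122*(-265) + 122*√(-13 - 91) - 1*(-265)*(-91)² - 149*(-91)*(-265))/(-265 + √(-13 - 91))) = 1/(16760 + (-32330 + 122*√(-104) - 1*(-265)*8281 - 3593135)/(-265 + √(-104))) = 1/(16760 + (-32330 + 122*(2*I*√26) + 2194465 - 3593135)/(-265 + 2*I*√26)) = 1/(16760 + (-32330 + 244*I*√26 + 2194465 - 3593135)/(-265 + 2*I*√26)) = 1/(16760 + (-1431000 + 244*I*√26)/(-265 + 2*I*√26))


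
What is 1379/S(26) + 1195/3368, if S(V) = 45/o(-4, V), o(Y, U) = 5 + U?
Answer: 144032407/151560 ≈ 950.33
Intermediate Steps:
S(V) = 45/(5 + V)
1379/S(26) + 1195/3368 = 1379/((45/(5 + 26))) + 1195/3368 = 1379/((45/31)) + 1195*(1/3368) = 1379/((45*(1/31))) + 1195/3368 = 1379/(45/31) + 1195/3368 = 1379*(31/45) + 1195/3368 = 42749/45 + 1195/3368 = 144032407/151560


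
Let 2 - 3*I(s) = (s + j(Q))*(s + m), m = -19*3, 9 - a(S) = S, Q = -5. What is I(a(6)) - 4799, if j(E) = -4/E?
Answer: -70949/15 ≈ -4729.9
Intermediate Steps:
a(S) = 9 - S
m = -57
I(s) = ⅔ - (-57 + s)*(⅘ + s)/3 (I(s) = ⅔ - (s - 4/(-5))*(s - 57)/3 = ⅔ - (s - 4*(-⅕))*(-57 + s)/3 = ⅔ - (s + ⅘)*(-57 + s)/3 = ⅔ - (⅘ + s)*(-57 + s)/3 = ⅔ - (-57 + s)*(⅘ + s)/3)
I(a(6)) - 4799 = (238/15 - (9 - 1*6)²/3 + 281*(9 - 1*6)/15) - 4799 = (238/15 - (9 - 6)²/3 + 281*(9 - 6)/15) - 4799 = (238/15 - ⅓*3² + (281/15)*3) - 4799 = (238/15 - ⅓*9 + 281/5) - 4799 = (238/15 - 3 + 281/5) - 4799 = 1036/15 - 4799 = -70949/15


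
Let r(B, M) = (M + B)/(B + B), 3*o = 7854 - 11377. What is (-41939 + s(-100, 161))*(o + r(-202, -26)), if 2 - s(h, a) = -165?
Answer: 4952098448/101 ≈ 4.9031e+7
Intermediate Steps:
s(h, a) = 167 (s(h, a) = 2 - 1*(-165) = 2 + 165 = 167)
o = -3523/3 (o = (7854 - 11377)/3 = (⅓)*(-3523) = -3523/3 ≈ -1174.3)
r(B, M) = (B + M)/(2*B) (r(B, M) = (B + M)/((2*B)) = (B + M)*(1/(2*B)) = (B + M)/(2*B))
(-41939 + s(-100, 161))*(o + r(-202, -26)) = (-41939 + 167)*(-3523/3 + (½)*(-202 - 26)/(-202)) = -41772*(-3523/3 + (½)*(-1/202)*(-228)) = -41772*(-3523/3 + 57/101) = -41772*(-355652/303) = 4952098448/101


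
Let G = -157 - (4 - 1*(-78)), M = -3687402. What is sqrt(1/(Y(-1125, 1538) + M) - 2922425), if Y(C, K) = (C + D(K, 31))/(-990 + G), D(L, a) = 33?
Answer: I*sqrt(60018882461285712361745514)/4531815966 ≈ 1709.5*I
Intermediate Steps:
G = -239 (G = -157 - (4 + 78) = -157 - 1*82 = -157 - 82 = -239)
Y(C, K) = -33/1229 - C/1229 (Y(C, K) = (C + 33)/(-990 - 239) = (33 + C)/(-1229) = (33 + C)*(-1/1229) = -33/1229 - C/1229)
sqrt(1/(Y(-1125, 1538) + M) - 2922425) = sqrt(1/((-33/1229 - 1/1229*(-1125)) - 3687402) - 2922425) = sqrt(1/((-33/1229 + 1125/1229) - 3687402) - 2922425) = sqrt(1/(1092/1229 - 3687402) - 2922425) = sqrt(1/(-4531815966/1229) - 2922425) = sqrt(-1229/4531815966 - 2922425) = sqrt(-13243892274438779/4531815966) = I*sqrt(60018882461285712361745514)/4531815966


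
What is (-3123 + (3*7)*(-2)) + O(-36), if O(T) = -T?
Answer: -3129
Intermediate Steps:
(-3123 + (3*7)*(-2)) + O(-36) = (-3123 + (3*7)*(-2)) - 1*(-36) = (-3123 + 21*(-2)) + 36 = (-3123 - 42) + 36 = -3165 + 36 = -3129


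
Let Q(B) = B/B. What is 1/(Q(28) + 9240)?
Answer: 1/9241 ≈ 0.00010821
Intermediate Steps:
Q(B) = 1
1/(Q(28) + 9240) = 1/(1 + 9240) = 1/9241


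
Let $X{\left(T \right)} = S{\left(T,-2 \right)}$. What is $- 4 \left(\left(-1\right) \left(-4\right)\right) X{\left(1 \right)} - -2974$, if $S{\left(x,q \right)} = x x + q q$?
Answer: $2894$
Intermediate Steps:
$S{\left(x,q \right)} = q^{2} + x^{2}$ ($S{\left(x,q \right)} = x^{2} + q^{2} = q^{2} + x^{2}$)
$X{\left(T \right)} = 4 + T^{2}$ ($X{\left(T \right)} = \left(-2\right)^{2} + T^{2} = 4 + T^{2}$)
$- 4 \left(\left(-1\right) \left(-4\right)\right) X{\left(1 \right)} - -2974 = - 4 \left(\left(-1\right) \left(-4\right)\right) \left(4 + 1^{2}\right) - -2974 = \left(-4\right) 4 \left(4 + 1\right) + 2974 = \left(-16\right) 5 + 2974 = -80 + 2974 = 2894$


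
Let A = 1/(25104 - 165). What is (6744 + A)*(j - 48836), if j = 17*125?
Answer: -7856258488687/24939 ≈ -3.1502e+8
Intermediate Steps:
A = 1/24939 ≈ 4.0098e-5
j = 2125
(6744 + A)*(j - 48836) = (6744 + 1/24939)*(2125 - 48836) = (168188617/24939)*(-46711) = -7856258488687/24939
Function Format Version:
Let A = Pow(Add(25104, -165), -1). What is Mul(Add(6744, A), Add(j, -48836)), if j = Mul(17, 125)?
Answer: Rational(-7856258488687, 24939) ≈ -3.1502e+8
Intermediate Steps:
A = Rational(1, 24939) (A = Pow(24939, -1) = Rational(1, 24939) ≈ 4.0098e-5)
j = 2125
Mul(Add(6744, A), Add(j, -48836)) = Mul(Add(6744, Rational(1, 24939)), Add(2125, -48836)) = Mul(Rational(168188617, 24939), -46711) = Rational(-7856258488687, 24939)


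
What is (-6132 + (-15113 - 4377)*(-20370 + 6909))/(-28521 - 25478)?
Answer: -262348758/53999 ≈ -4858.4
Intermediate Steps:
(-6132 + (-15113 - 4377)*(-20370 + 6909))/(-28521 - 25478) = (-6132 - 19490*(-13461))/(-53999) = (-6132 + 262354890)*(-1/53999) = 262348758*(-1/53999) = -262348758/53999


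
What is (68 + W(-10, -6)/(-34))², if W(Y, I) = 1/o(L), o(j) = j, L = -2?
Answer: 21390625/4624 ≈ 4626.0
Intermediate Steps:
W(Y, I) = -½ (W(Y, I) = 1/(-2) = -½)
(68 + W(-10, -6)/(-34))² = (68 - ½/(-34))² = (68 - ½*(-1/34))² = (68 + 1/68)² = (4625/68)² = 21390625/4624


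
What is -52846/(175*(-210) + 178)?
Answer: 26423/18286 ≈ 1.4450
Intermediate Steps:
-52846/(175*(-210) + 178) = -52846/(-36750 + 178) = -52846/(-36572) = -52846*(-1/36572) = 26423/18286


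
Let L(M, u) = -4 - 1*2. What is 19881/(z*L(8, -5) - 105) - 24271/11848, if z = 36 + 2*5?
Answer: -81599113/1504696 ≈ -54.230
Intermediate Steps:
L(M, u) = -6 (L(M, u) = -4 - 2 = -6)
z = 46 (z = 36 + 10 = 46)
19881/(z*L(8, -5) - 105) - 24271/11848 = 19881/(46*(-6) - 105) - 24271/11848 = 19881/(-276 - 105) - 24271*1/11848 = 19881/(-381) - 24271/11848 = 19881*(-1/381) - 24271/11848 = -6627/127 - 24271/11848 = -81599113/1504696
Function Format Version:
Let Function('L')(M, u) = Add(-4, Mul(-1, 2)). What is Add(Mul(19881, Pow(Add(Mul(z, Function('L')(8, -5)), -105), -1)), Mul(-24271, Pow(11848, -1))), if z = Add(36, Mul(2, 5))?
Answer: Rational(-81599113, 1504696) ≈ -54.230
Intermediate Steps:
Function('L')(M, u) = -6 (Function('L')(M, u) = Add(-4, -2) = -6)
z = 46 (z = Add(36, 10) = 46)
Add(Mul(19881, Pow(Add(Mul(z, Function('L')(8, -5)), -105), -1)), Mul(-24271, Pow(11848, -1))) = Add(Mul(19881, Pow(Add(Mul(46, -6), -105), -1)), Mul(-24271, Pow(11848, -1))) = Add(Mul(19881, Pow(Add(-276, -105), -1)), Mul(-24271, Rational(1, 11848))) = Add(Mul(19881, Pow(-381, -1)), Rational(-24271, 11848)) = Add(Mul(19881, Rational(-1, 381)), Rational(-24271, 11848)) = Add(Rational(-6627, 127), Rational(-24271, 11848)) = Rational(-81599113, 1504696)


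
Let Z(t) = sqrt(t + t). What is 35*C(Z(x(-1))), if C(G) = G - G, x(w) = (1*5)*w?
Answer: 0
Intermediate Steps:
x(w) = 5*w
Z(t) = sqrt(2)*sqrt(t) (Z(t) = sqrt(2*t) = sqrt(2)*sqrt(t))
C(G) = 0
35*C(Z(x(-1))) = 35*0 = 0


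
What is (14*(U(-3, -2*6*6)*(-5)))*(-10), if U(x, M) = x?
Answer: -2100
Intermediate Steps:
(14*(U(-3, -2*6*6)*(-5)))*(-10) = (14*(-3*(-5)))*(-10) = (14*15)*(-10) = 210*(-10) = -2100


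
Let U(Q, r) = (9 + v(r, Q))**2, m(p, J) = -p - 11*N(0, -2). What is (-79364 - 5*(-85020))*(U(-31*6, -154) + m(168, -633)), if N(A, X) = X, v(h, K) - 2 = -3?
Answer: -28350352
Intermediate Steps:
v(h, K) = -1 (v(h, K) = 2 - 3 = -1)
m(p, J) = 22 - p (m(p, J) = -p - 11*(-2) = -p + 22 = 22 - p)
U(Q, r) = 64 (U(Q, r) = (9 - 1)**2 = 8**2 = 64)
(-79364 - 5*(-85020))*(U(-31*6, -154) + m(168, -633)) = (-79364 - 5*(-85020))*(64 + (22 - 1*168)) = (-79364 + 425100)*(64 + (22 - 168)) = 345736*(64 - 146) = 345736*(-82) = -28350352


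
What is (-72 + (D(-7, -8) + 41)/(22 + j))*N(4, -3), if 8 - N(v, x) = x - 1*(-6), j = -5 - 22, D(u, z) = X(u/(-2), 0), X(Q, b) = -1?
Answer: -400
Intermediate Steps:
D(u, z) = -1
j = -27
N(v, x) = 2 - x (N(v, x) = 8 - (x - 1*(-6)) = 8 - (x + 6) = 8 - (6 + x) = 8 + (-6 - x) = 2 - x)
(-72 + (D(-7, -8) + 41)/(22 + j))*N(4, -3) = (-72 + (-1 + 41)/(22 - 27))*(2 - 1*(-3)) = (-72 + 40/(-5))*(2 + 3) = (-72 + 40*(-⅕))*5 = (-72 - 8)*5 = -80*5 = -400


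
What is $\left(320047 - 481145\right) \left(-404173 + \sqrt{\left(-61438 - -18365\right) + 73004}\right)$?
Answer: $65111461954 - 161098 \sqrt{29931} \approx 6.5084 \cdot 10^{10}$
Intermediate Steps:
$\left(320047 - 481145\right) \left(-404173 + \sqrt{\left(-61438 - -18365\right) + 73004}\right) = - 161098 \left(-404173 + \sqrt{\left(-61438 + 18365\right) + 73004}\right) = - 161098 \left(-404173 + \sqrt{-43073 + 73004}\right) = - 161098 \left(-404173 + \sqrt{29931}\right) = 65111461954 - 161098 \sqrt{29931}$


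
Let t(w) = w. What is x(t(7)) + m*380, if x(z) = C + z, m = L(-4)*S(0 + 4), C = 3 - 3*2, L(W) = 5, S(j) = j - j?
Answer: 4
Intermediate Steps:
S(j) = 0
C = -3 (C = 3 - 6 = -3)
m = 0 (m = 5*0 = 0)
x(z) = -3 + z
x(t(7)) + m*380 = (-3 + 7) + 0*380 = 4 + 0 = 4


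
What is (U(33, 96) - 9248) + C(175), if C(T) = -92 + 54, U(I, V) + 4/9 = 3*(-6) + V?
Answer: -82876/9 ≈ -9208.4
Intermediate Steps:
U(I, V) = -166/9 + V (U(I, V) = -4/9 + (3*(-6) + V) = -4/9 + (-18 + V) = -166/9 + V)
C(T) = -38
(U(33, 96) - 9248) + C(175) = ((-166/9 + 96) - 9248) - 38 = (698/9 - 9248) - 38 = -82534/9 - 38 = -82876/9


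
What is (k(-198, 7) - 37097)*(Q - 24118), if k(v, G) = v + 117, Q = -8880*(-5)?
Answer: -754044196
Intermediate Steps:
Q = 44400
k(v, G) = 117 + v
(k(-198, 7) - 37097)*(Q - 24118) = ((117 - 198) - 37097)*(44400 - 24118) = (-81 - 37097)*20282 = -37178*20282 = -754044196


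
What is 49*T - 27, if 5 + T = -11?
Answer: -811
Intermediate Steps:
T = -16 (T = -5 - 11 = -16)
49*T - 27 = 49*(-16) - 27 = -784 - 27 = -811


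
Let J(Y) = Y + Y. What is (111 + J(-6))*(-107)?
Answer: -10593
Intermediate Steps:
J(Y) = 2*Y
(111 + J(-6))*(-107) = (111 + 2*(-6))*(-107) = (111 - 12)*(-107) = 99*(-107) = -10593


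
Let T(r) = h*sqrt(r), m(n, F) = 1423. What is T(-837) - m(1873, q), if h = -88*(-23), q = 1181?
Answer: -1423 + 6072*I*sqrt(93) ≈ -1423.0 + 58556.0*I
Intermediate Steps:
h = 2024
T(r) = 2024*sqrt(r)
T(-837) - m(1873, q) = 2024*sqrt(-837) - 1*1423 = 2024*(3*I*sqrt(93)) - 1423 = 6072*I*sqrt(93) - 1423 = -1423 + 6072*I*sqrt(93)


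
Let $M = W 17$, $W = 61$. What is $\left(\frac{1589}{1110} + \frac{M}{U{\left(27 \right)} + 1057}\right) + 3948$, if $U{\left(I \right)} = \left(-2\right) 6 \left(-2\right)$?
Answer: $\frac{4740113459}{1199910} \approx 3950.4$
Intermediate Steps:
$U{\left(I \right)} = 24$ ($U{\left(I \right)} = \left(-12\right) \left(-2\right) = 24$)
$M = 1037$ ($M = 61 \cdot 17 = 1037$)
$\left(\frac{1589}{1110} + \frac{M}{U{\left(27 \right)} + 1057}\right) + 3948 = \left(\frac{1589}{1110} + \frac{1037}{24 + 1057}\right) + 3948 = \left(1589 \cdot \frac{1}{1110} + \frac{1037}{1081}\right) + 3948 = \left(\frac{1589}{1110} + 1037 \cdot \frac{1}{1081}\right) + 3948 = \left(\frac{1589}{1110} + \frac{1037}{1081}\right) + 3948 = \frac{2868779}{1199910} + 3948 = \frac{4740113459}{1199910}$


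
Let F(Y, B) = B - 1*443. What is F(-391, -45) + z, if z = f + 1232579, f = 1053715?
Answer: 2285806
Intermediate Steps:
F(Y, B) = -443 + B (F(Y, B) = B - 443 = -443 + B)
z = 2286294 (z = 1053715 + 1232579 = 2286294)
F(-391, -45) + z = (-443 - 45) + 2286294 = -488 + 2286294 = 2285806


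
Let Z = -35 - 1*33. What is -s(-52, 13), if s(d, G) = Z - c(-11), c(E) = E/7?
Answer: 465/7 ≈ 66.429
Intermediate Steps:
Z = -68 (Z = -35 - 33 = -68)
c(E) = E/7 (c(E) = E*(1/7) = E/7)
s(d, G) = -465/7 (s(d, G) = -68 - (-11)/7 = -68 - 1*(-11/7) = -68 + 11/7 = -465/7)
-s(-52, 13) = -1*(-465/7) = 465/7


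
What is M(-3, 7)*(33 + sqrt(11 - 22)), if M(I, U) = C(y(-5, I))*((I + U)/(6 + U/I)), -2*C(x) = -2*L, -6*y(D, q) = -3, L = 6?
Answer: 216 + 72*I*sqrt(11)/11 ≈ 216.0 + 21.709*I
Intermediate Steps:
y(D, q) = 1/2 (y(D, q) = -1/6*(-3) = 1/2)
C(x) = 6 (C(x) = -(-1)*6 = -1/2*(-12) = 6)
M(I, U) = 6*(I + U)/(6 + U/I) (M(I, U) = 6*((I + U)/(6 + U/I)) = 6*(I + U)/(6 + U/I))
M(-3, 7)*(33 + sqrt(11 - 22)) = (6*(-3)*(-3 + 7)/(7 + 6*(-3)))*(33 + sqrt(11 - 22)) = (6*(-3)*4/(7 - 18))*(33 + sqrt(-11)) = (6*(-3)*4/(-11))*(33 + I*sqrt(11)) = (6*(-3)*(-1/11)*4)*(33 + I*sqrt(11)) = 72*(33 + I*sqrt(11))/11 = 216 + 72*I*sqrt(11)/11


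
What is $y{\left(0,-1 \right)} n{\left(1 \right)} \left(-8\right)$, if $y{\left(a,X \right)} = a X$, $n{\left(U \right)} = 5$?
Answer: $0$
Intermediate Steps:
$y{\left(a,X \right)} = X a$
$y{\left(0,-1 \right)} n{\left(1 \right)} \left(-8\right) = \left(-1\right) 0 \cdot 5 \left(-8\right) = 0 \cdot 5 \left(-8\right) = 0 \left(-8\right) = 0$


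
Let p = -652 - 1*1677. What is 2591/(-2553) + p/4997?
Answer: -18893164/12757341 ≈ -1.4810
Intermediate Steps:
p = -2329 (p = -652 - 1677 = -2329)
2591/(-2553) + p/4997 = 2591/(-2553) - 2329/4997 = 2591*(-1/2553) - 2329*1/4997 = -2591/2553 - 2329/4997 = -18893164/12757341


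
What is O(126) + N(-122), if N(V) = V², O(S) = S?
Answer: 15010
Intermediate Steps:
O(126) + N(-122) = 126 + (-122)² = 126 + 14884 = 15010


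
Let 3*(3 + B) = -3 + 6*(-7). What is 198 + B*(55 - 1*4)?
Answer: -720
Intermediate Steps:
B = -18 (B = -3 + (-3 + 6*(-7))/3 = -3 + (-3 - 42)/3 = -3 + (⅓)*(-45) = -3 - 15 = -18)
198 + B*(55 - 1*4) = 198 - 18*(55 - 1*4) = 198 - 18*(55 - 4) = 198 - 18*51 = 198 - 918 = -720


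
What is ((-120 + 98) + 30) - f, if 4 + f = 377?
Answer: -365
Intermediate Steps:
f = 373 (f = -4 + 377 = 373)
((-120 + 98) + 30) - f = ((-120 + 98) + 30) - 1*373 = (-22 + 30) - 373 = 8 - 373 = -365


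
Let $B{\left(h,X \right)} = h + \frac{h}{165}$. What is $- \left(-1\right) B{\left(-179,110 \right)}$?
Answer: $- \frac{29714}{165} \approx -180.08$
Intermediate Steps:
$B{\left(h,X \right)} = \frac{166 h}{165}$ ($B{\left(h,X \right)} = h + h \frac{1}{165} = h + \frac{h}{165} = \frac{166 h}{165}$)
$- \left(-1\right) B{\left(-179,110 \right)} = - \left(-1\right) \frac{166}{165} \left(-179\right) = - \frac{\left(-1\right) \left(-29714\right)}{165} = \left(-1\right) \frac{29714}{165} = - \frac{29714}{165}$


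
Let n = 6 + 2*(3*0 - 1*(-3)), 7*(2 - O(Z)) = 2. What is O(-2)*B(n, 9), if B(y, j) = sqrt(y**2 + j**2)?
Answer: 180/7 ≈ 25.714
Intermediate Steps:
O(Z) = 12/7 (O(Z) = 2 - 1/7*2 = 2 - 2/7 = 12/7)
n = 12 (n = 6 + 2*(0 + 3) = 6 + 2*3 = 6 + 6 = 12)
B(y, j) = sqrt(j**2 + y**2)
O(-2)*B(n, 9) = 12*sqrt(9**2 + 12**2)/7 = 12*sqrt(81 + 144)/7 = 12*sqrt(225)/7 = (12/7)*15 = 180/7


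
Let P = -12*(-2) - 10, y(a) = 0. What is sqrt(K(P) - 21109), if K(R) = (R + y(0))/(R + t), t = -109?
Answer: I*sqrt(190510055)/95 ≈ 145.29*I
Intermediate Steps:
P = 14 (P = 24 - 10 = 14)
K(R) = R/(-109 + R) (K(R) = (R + 0)/(R - 109) = R/(-109 + R))
sqrt(K(P) - 21109) = sqrt(14/(-109 + 14) - 21109) = sqrt(14/(-95) - 21109) = sqrt(14*(-1/95) - 21109) = sqrt(-14/95 - 21109) = sqrt(-2005369/95) = I*sqrt(190510055)/95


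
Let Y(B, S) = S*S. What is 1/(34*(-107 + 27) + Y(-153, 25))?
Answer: -1/2095 ≈ -0.00047733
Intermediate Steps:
Y(B, S) = S²
1/(34*(-107 + 27) + Y(-153, 25)) = 1/(34*(-107 + 27) + 25²) = 1/(34*(-80) + 625) = 1/(-2720 + 625) = 1/(-2095) = -1/2095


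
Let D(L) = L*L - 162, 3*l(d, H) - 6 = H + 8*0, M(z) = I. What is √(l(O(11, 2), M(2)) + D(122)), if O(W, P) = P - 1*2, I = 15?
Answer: √14729 ≈ 121.36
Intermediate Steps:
M(z) = 15
O(W, P) = -2 + P (O(W, P) = P - 2 = -2 + P)
l(d, H) = 2 + H/3 (l(d, H) = 2 + (H + 8*0)/3 = 2 + (H + 0)/3 = 2 + H/3)
D(L) = -162 + L² (D(L) = L² - 162 = -162 + L²)
√(l(O(11, 2), M(2)) + D(122)) = √((2 + (⅓)*15) + (-162 + 122²)) = √((2 + 5) + (-162 + 14884)) = √(7 + 14722) = √14729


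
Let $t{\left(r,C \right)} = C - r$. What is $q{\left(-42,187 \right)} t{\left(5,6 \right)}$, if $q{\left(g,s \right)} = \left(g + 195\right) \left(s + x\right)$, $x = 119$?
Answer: $46818$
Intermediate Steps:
$q{\left(g,s \right)} = \left(119 + s\right) \left(195 + g\right)$ ($q{\left(g,s \right)} = \left(g + 195\right) \left(s + 119\right) = \left(195 + g\right) \left(119 + s\right) = \left(119 + s\right) \left(195 + g\right)$)
$q{\left(-42,187 \right)} t{\left(5,6 \right)} = \left(23205 + 119 \left(-42\right) + 195 \cdot 187 - 7854\right) \left(6 - 5\right) = \left(23205 - 4998 + 36465 - 7854\right) \left(6 - 5\right) = 46818 \cdot 1 = 46818$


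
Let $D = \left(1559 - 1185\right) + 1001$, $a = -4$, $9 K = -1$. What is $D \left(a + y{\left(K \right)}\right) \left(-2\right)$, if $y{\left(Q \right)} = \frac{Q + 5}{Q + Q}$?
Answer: $71500$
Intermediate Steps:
$K = - \frac{1}{9}$ ($K = \frac{1}{9} \left(-1\right) = - \frac{1}{9} \approx -0.11111$)
$y{\left(Q \right)} = \frac{5 + Q}{2 Q}$
$D = 1375$ ($D = 374 + 1001 = 1375$)
$D \left(a + y{\left(K \right)}\right) \left(-2\right) = 1375 \left(-4 + \frac{5 - \frac{1}{9}}{2 \left(- \frac{1}{9}\right)}\right) \left(-2\right) = 1375 \left(-4 + \frac{1}{2} \left(-9\right) \frac{44}{9}\right) \left(-2\right) = 1375 \left(-4 - 22\right) \left(-2\right) = 1375 \left(\left(-26\right) \left(-2\right)\right) = 1375 \cdot 52 = 71500$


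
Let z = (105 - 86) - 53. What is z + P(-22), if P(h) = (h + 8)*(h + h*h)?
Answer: -6502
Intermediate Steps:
P(h) = (8 + h)*(h + h²)
z = -34 (z = 19 - 53 = -34)
z + P(-22) = -34 - 22*(8 + (-22)² + 9*(-22)) = -34 - 22*(8 + 484 - 198) = -34 - 22*294 = -34 - 6468 = -6502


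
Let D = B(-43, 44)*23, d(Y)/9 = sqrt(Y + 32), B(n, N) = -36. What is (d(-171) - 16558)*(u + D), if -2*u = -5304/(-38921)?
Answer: 533651755920/38921 - 290063160*I*sqrt(139)/38921 ≈ 1.3711e+7 - 87865.0*I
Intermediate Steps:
d(Y) = 9*sqrt(32 + Y) (d(Y) = 9*sqrt(Y + 32) = 9*sqrt(32 + Y))
D = -828 (D = -36*23 = -828)
u = -2652/38921 (u = -(-2652)/(-38921) = -(-2652)*(-1)/38921 = -1/2*5304/38921 = -2652/38921 ≈ -0.068138)
(d(-171) - 16558)*(u + D) = (9*sqrt(32 - 171) - 16558)*(-2652/38921 - 828) = (9*sqrt(-139) - 16558)*(-32229240/38921) = (9*(I*sqrt(139)) - 16558)*(-32229240/38921) = (9*I*sqrt(139) - 16558)*(-32229240/38921) = (-16558 + 9*I*sqrt(139))*(-32229240/38921) = 533651755920/38921 - 290063160*I*sqrt(139)/38921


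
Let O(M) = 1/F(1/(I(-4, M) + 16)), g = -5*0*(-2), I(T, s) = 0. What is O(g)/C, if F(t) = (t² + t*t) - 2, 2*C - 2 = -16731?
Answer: 256/4265895 ≈ 6.0011e-5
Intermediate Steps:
C = -16729/2 (C = 1 + (½)*(-16731) = 1 - 16731/2 = -16729/2 ≈ -8364.5)
g = 0 (g = 0*(-2) = 0)
F(t) = -2 + 2*t² (F(t) = (t² + t²) - 2 = 2*t² - 2 = -2 + 2*t²)
O(M) = -128/255 (O(M) = 1/(-2 + 2*(1/(0 + 16))²) = 1/(-2 + 2*(1/16)²) = 1/(-2 + 2*(1/256)) = 1/(-2 + 1/128) = 1/(-255/128) = -128/255)
O(g)/C = -128/(255*(-16729/2)) = -128/255*(-2/16729) = 256/4265895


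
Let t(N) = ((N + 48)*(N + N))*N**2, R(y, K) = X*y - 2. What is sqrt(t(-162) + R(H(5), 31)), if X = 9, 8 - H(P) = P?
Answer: sqrt(969348409) ≈ 31134.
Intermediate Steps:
H(P) = 8 - P
R(y, K) = -2 + 9*y (R(y, K) = 9*y - 2 = -2 + 9*y)
t(N) = 2*N**3*(48 + N) (t(N) = ((48 + N)*(2*N))*N**2 = (2*N*(48 + N))*N**2 = 2*N**3*(48 + N))
sqrt(t(-162) + R(H(5), 31)) = sqrt(2*(-162)**3*(48 - 162) + (-2 + 9*(8 - 1*5))) = sqrt(2*(-4251528)*(-114) + (-2 + 9*(8 - 5))) = sqrt(969348384 + (-2 + 9*3)) = sqrt(969348384 + (-2 + 27)) = sqrt(969348384 + 25) = sqrt(969348409)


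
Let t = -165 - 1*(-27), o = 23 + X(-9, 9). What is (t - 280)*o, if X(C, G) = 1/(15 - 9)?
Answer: -29051/3 ≈ -9683.7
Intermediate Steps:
X(C, G) = ⅙ (X(C, G) = 1/6 = ⅙)
o = 139/6 (o = 23 + ⅙ = 139/6 ≈ 23.167)
t = -138 (t = -165 + 27 = -138)
(t - 280)*o = (-138 - 280)*(139/6) = -418*139/6 = -29051/3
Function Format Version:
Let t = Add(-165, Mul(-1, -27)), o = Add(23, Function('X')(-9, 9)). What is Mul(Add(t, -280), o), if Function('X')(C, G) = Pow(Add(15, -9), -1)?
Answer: Rational(-29051, 3) ≈ -9683.7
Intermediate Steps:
Function('X')(C, G) = Rational(1, 6) (Function('X')(C, G) = Pow(6, -1) = Rational(1, 6))
o = Rational(139, 6) (o = Add(23, Rational(1, 6)) = Rational(139, 6) ≈ 23.167)
t = -138 (t = Add(-165, 27) = -138)
Mul(Add(t, -280), o) = Mul(Add(-138, -280), Rational(139, 6)) = Mul(-418, Rational(139, 6)) = Rational(-29051, 3)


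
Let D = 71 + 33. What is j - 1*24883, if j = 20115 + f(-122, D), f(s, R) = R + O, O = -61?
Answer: -4725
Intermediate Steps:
D = 104
f(s, R) = -61 + R (f(s, R) = R - 61 = -61 + R)
j = 20158 (j = 20115 + (-61 + 104) = 20115 + 43 = 20158)
j - 1*24883 = 20158 - 1*24883 = 20158 - 24883 = -4725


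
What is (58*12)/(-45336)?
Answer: -29/1889 ≈ -0.015352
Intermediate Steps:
(58*12)/(-45336) = 696*(-1/45336) = -29/1889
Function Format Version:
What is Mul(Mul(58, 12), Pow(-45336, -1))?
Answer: Rational(-29, 1889) ≈ -0.015352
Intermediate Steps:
Mul(Mul(58, 12), Pow(-45336, -1)) = Mul(696, Rational(-1, 45336)) = Rational(-29, 1889)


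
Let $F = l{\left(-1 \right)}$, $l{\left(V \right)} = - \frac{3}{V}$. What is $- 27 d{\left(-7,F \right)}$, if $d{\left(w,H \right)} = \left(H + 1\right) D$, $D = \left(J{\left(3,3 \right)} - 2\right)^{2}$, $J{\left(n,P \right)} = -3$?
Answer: $-2700$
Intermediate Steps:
$D = 25$ ($D = \left(-3 - 2\right)^{2} = \left(-5\right)^{2} = 25$)
$F = 3$ ($F = - \frac{3}{-1} = \left(-3\right) \left(-1\right) = 3$)
$d{\left(w,H \right)} = 25 + 25 H$ ($d{\left(w,H \right)} = \left(H + 1\right) 25 = \left(1 + H\right) 25 = 25 + 25 H$)
$- 27 d{\left(-7,F \right)} = - 27 \left(25 + 25 \cdot 3\right) = - 27 \left(25 + 75\right) = \left(-27\right) 100 = -2700$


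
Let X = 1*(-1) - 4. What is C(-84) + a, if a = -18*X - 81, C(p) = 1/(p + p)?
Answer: 1511/168 ≈ 8.9940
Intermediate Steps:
C(p) = 1/(2*p)
X = -5 (X = -1 - 4 = -5)
a = 9 (a = -18*(-5) - 81 = 90 - 81 = 9)
C(-84) + a = (1/2)/(-84) + 9 = (1/2)*(-1/84) + 9 = -1/168 + 9 = 1511/168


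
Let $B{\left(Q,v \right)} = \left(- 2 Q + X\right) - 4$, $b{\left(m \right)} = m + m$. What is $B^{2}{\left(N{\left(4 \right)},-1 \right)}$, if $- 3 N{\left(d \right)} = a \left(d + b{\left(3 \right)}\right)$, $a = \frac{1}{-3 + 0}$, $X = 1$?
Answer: $\frac{2209}{81} \approx 27.272$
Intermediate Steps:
$a = - \frac{1}{3}$ ($a = \frac{1}{-3} = - \frac{1}{3} \approx -0.33333$)
$b{\left(m \right)} = 2 m$
$N{\left(d \right)} = \frac{2}{3} + \frac{d}{9}$ ($N{\left(d \right)} = - \frac{\left(- \frac{1}{3}\right) \left(d + 2 \cdot 3\right)}{3} = - \frac{\left(- \frac{1}{3}\right) \left(d + 6\right)}{3} = - \frac{\left(- \frac{1}{3}\right) \left(6 + d\right)}{3} = - \frac{-2 - \frac{d}{3}}{3} = \frac{2}{3} + \frac{d}{9}$)
$B{\left(Q,v \right)} = -3 - 2 Q$ ($B{\left(Q,v \right)} = \left(- 2 Q + 1\right) - 4 = \left(1 - 2 Q\right) - 4 = -3 - 2 Q$)
$B^{2}{\left(N{\left(4 \right)},-1 \right)} = \left(-3 - 2 \left(\frac{2}{3} + \frac{1}{9} \cdot 4\right)\right)^{2} = \left(-3 - 2 \left(\frac{2}{3} + \frac{4}{9}\right)\right)^{2} = \left(-3 - \frac{20}{9}\right)^{2} = \left(- \frac{47}{9}\right)^{2} = \frac{2209}{81}$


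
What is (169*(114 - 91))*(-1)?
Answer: -3887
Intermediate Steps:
(169*(114 - 91))*(-1) = (169*23)*(-1) = 3887*(-1) = -3887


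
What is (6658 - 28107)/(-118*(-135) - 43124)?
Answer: 21449/27194 ≈ 0.78874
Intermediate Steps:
(6658 - 28107)/(-118*(-135) - 43124) = -21449/(15930 - 43124) = -21449/(-27194) = -21449*(-1/27194) = 21449/27194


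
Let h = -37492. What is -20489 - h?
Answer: 17003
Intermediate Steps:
-20489 - h = -20489 - 1*(-37492) = -20489 + 37492 = 17003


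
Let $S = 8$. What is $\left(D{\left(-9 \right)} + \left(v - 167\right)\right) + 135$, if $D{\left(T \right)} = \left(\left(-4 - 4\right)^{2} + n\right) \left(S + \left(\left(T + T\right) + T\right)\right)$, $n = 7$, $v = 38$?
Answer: $-1343$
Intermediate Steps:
$D{\left(T \right)} = 568 + 213 T$ ($D{\left(T \right)} = \left(\left(-4 - 4\right)^{2} + 7\right) \left(8 + \left(\left(T + T\right) + T\right)\right) = \left(\left(-8\right)^{2} + 7\right) \left(8 + \left(2 T + T\right)\right) = \left(64 + 7\right) \left(8 + 3 T\right) = 71 \left(8 + 3 T\right) = 568 + 213 T$)
$\left(D{\left(-9 \right)} + \left(v - 167\right)\right) + 135 = \left(\left(568 + 213 \left(-9\right)\right) + \left(38 - 167\right)\right) + 135 = \left(\left(568 - 1917\right) + \left(38 - 167\right)\right) + 135 = \left(-1349 - 129\right) + 135 = -1478 + 135 = -1343$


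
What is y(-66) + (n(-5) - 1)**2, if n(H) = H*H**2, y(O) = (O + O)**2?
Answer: 33300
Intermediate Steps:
y(O) = 4*O**2 (y(O) = (2*O)**2 = 4*O**2)
n(H) = H**3
y(-66) + (n(-5) - 1)**2 = 4*(-66)**2 + ((-5)**3 - 1)**2 = 4*4356 + (-125 - 1)**2 = 17424 + (-126)**2 = 17424 + 15876 = 33300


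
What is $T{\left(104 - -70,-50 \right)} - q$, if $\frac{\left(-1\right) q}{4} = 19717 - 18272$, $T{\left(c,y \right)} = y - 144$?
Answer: $5586$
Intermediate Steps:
$T{\left(c,y \right)} = -144 + y$
$q = -5780$ ($q = - 4 \left(19717 - 18272\right) = \left(-4\right) 1445 = -5780$)
$T{\left(104 - -70,-50 \right)} - q = \left(-144 - 50\right) - -5780 = -194 + 5780 = 5586$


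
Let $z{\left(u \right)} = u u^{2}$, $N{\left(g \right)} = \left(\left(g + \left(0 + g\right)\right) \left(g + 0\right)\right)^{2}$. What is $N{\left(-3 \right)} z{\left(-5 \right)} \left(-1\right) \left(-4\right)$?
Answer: $-162000$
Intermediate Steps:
$N{\left(g \right)} = 4 g^{4}$ ($N{\left(g \right)} = \left(\left(g + g\right) g\right)^{2} = \left(2 g g\right)^{2} = \left(2 g^{2}\right)^{2} = 4 g^{4}$)
$z{\left(u \right)} = u^{3}$
$N{\left(-3 \right)} z{\left(-5 \right)} \left(-1\right) \left(-4\right) = 4 \left(-3\right)^{4} \left(-5\right)^{3} \left(-1\right) \left(-4\right) = 4 \cdot 81 \left(-125\right) \left(-1\right) \left(-4\right) = 324 \cdot 125 \left(-4\right) = 324 \left(-500\right) = -162000$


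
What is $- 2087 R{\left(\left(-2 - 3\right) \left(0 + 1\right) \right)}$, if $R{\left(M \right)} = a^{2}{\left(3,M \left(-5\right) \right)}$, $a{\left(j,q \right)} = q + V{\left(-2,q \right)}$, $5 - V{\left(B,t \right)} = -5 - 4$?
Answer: $-3174327$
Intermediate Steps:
$V{\left(B,t \right)} = 14$ ($V{\left(B,t \right)} = 5 - \left(-5 - 4\right) = 5 - -9 = 5 + 9 = 14$)
$a{\left(j,q \right)} = 14 + q$ ($a{\left(j,q \right)} = q + 14 = 14 + q$)
$R{\left(M \right)} = \left(14 - 5 M\right)^{2}$ ($R{\left(M \right)} = \left(14 + M \left(-5\right)\right)^{2} = \left(14 - 5 M\right)^{2}$)
$- 2087 R{\left(\left(-2 - 3\right) \left(0 + 1\right) \right)} = - 2087 \left(-14 + 5 \left(-2 - 3\right) \left(0 + 1\right)\right)^{2} = - 2087 \left(-14 + 5 \left(\left(-5\right) 1\right)\right)^{2} = - 2087 \left(-14 + 5 \left(-5\right)\right)^{2} = - 2087 \left(-14 - 25\right)^{2} = - 2087 \left(-39\right)^{2} = \left(-2087\right) 1521 = -3174327$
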